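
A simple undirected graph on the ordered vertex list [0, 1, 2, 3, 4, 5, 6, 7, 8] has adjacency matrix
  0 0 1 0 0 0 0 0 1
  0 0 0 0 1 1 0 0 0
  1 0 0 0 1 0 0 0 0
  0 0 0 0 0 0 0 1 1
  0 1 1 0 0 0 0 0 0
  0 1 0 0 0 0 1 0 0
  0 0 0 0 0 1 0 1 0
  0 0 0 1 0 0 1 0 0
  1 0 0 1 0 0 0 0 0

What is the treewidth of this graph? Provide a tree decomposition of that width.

Every bag has size at most 3, so the width is 3 − 1 = 2 and tw(G) ≤ 2. For the lower bound, G contains the cycle 1–4–2–0–8–3–7–6–5–1, so G is not a forest; only forests have treewidth ≤ 1, hence tw(G) ≥ 2. Combining the bounds, tw(G) = 2.

Treewidth 2.
One optimal decomposition is:
Bags: B1 = {1, 2, 4}  B2 = {0, 1, 2}  B3 = {0, 1, 8}  B4 = {1, 3, 8}  B5 = {1, 3, 7}  B6 = {1, 6, 7}  B7 = {1, 5, 6}
Tree: B1–B2, B2–B3, B3–B4, B4–B5, B5–B6, B6–B7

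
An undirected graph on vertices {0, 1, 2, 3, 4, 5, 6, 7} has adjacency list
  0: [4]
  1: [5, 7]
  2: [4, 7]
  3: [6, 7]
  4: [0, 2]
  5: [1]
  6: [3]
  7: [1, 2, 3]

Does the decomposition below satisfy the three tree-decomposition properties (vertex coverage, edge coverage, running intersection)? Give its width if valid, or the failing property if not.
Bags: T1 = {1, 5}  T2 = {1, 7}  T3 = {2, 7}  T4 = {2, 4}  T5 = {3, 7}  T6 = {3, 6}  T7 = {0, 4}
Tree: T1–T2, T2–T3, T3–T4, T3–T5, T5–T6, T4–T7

Yes; width 1.

Checking the three conditions: (i) the bags cover all of {0, 1, 2, 3, 4, 5, 6, 7}; (ii) for each edge, some bag contains both endpoints; (iii) the bags containing any fixed vertex form a subtree. All hold, so the decomposition is valid with width 2 − 1 = 1.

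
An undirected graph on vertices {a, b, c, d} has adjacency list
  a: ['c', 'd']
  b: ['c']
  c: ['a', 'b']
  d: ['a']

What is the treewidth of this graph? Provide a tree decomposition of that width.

Treewidth 1.
One such decomposition:
Bags: B1 = {a, d}  B2 = {a, c}  B3 = {b, c}
Tree: B1–B2, B2–B3

Every bag has size at most 2, so the width is 2 − 1 = 1 and tw(G) ≤ 1. Any graph with an edge has treewidth ≥ 1, and G has the edge d–a. The upper and lower bounds meet at 1, so that is the treewidth.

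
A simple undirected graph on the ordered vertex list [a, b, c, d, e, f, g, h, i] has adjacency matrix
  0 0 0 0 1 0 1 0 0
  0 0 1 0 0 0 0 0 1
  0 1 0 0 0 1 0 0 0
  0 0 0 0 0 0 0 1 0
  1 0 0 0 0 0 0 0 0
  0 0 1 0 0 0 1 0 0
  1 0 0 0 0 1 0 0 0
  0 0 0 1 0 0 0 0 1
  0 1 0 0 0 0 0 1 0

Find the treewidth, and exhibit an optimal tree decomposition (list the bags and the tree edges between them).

The largest bag has 2 vertices, giving width 1; this decomposition certifies tw(G) ≤ 1. Any graph with an edge has treewidth ≥ 1, and G has the edge e–a. Therefore the treewidth is 1.

Treewidth 1.
Bags: B1 = {a, e}  B2 = {a, g}  B3 = {f, g}  B4 = {c, f}  B5 = {b, c}  B6 = {b, i}  B7 = {h, i}  B8 = {d, h}
Tree: B1–B2, B2–B3, B3–B4, B4–B5, B5–B6, B6–B7, B7–B8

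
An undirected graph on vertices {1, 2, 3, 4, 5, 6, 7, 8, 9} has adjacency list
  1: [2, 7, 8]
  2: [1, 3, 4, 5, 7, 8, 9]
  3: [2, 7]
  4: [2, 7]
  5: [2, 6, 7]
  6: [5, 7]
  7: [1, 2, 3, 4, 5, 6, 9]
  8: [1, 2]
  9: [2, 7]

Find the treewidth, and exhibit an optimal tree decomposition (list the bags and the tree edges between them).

Every bag has size at most 3, so the width is 3 − 1 = 2 and tw(G) ≤ 2. Conversely, {1, 2, 8} is a clique of size 3, and the vertices of any clique must share a bag in every tree decomposition; so some bag has ≥ 3 vertices and tw(G) ≥ 2. Hence tw(G) = 2 exactly.

Treewidth 2.
Bags: B1 = {2, 5, 7}  B2 = {2, 4, 7}  B3 = {1, 2, 7}  B4 = {5, 6, 7}  B5 = {2, 7, 9}  B6 = {2, 3, 7}  B7 = {1, 2, 8}
Tree: B1–B2, B1–B3, B1–B4, B1–B5, B1–B6, B3–B7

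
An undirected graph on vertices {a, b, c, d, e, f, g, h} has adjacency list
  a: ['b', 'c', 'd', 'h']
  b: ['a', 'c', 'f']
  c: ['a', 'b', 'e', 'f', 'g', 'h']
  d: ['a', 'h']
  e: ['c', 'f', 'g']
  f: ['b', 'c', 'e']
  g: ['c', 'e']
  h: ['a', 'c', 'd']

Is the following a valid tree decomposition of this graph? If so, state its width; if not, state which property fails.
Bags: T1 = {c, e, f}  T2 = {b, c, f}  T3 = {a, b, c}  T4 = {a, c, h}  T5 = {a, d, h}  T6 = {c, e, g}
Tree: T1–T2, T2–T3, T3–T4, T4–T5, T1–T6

Every vertex of G appears in some bag (union = {a, b, c, d, e, f, g, h}); every edge is covered by a bag; and for each vertex v the set of bags containing v is connected in the bag tree. The decomposition is therefore valid. The largest bag has 3 vertices, so the width is 2.

Yes; width 2.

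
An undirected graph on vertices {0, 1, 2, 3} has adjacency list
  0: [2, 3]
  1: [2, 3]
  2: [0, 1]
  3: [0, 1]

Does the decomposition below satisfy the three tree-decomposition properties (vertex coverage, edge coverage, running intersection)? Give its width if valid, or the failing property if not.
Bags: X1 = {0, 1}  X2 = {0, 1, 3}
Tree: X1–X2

A tree decomposition must satisfy three properties: every vertex lies in some bag; for every edge, both endpoints lie together in some bag; and for every vertex, the bags containing it form a connected subtree. Here vertex 2 appears in no bag, so the decomposition is invalid.

No — vertex 2 appears in no bag.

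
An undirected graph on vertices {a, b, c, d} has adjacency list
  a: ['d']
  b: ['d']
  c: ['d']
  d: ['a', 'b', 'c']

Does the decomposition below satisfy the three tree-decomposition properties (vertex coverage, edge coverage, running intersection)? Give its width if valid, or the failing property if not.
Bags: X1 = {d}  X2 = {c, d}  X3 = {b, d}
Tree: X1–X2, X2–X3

A tree decomposition must satisfy three properties: every vertex lies in some bag; for every edge, both endpoints lie together in some bag; and for every vertex, the bags containing it form a connected subtree. Here vertex a appears in no bag, so the decomposition is invalid.

No — vertex a appears in no bag.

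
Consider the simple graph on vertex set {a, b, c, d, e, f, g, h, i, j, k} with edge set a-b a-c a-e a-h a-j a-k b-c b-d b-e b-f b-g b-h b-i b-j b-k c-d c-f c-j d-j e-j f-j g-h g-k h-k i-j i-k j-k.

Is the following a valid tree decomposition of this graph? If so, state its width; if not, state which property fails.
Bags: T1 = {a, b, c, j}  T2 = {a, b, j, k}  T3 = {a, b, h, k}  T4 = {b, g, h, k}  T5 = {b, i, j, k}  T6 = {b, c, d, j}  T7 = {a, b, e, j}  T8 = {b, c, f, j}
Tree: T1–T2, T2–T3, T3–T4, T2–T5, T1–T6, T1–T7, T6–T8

Yes; width 3.

Vertex coverage: the bags together contain {a, b, c, d, e, f, g, h, i, j, k}, the full vertex set. Edge coverage: each edge of G has both endpoints in at least one bag. Running intersection: for every vertex, the bags containing it form a connected subtree. All three properties hold, so this is a valid tree decomposition of width max|bag| − 1 = 3, and hence tw(G) ≤ 3.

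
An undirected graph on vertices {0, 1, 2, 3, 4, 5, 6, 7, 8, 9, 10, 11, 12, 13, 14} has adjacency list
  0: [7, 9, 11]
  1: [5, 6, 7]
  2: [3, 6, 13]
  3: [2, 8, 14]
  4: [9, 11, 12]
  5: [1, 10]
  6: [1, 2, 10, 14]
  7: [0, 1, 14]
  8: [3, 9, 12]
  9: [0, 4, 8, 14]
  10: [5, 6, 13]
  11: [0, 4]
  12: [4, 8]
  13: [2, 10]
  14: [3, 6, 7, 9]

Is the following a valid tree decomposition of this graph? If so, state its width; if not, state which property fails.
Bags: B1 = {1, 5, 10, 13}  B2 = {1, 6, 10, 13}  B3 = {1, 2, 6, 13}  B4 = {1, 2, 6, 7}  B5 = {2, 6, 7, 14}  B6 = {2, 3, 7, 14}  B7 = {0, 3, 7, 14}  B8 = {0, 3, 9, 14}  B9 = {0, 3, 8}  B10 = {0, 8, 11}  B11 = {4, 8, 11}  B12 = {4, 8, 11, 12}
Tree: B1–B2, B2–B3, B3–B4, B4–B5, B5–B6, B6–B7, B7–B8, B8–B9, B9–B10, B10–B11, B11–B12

No — edge (9,8) lies in no bag.

A tree decomposition must satisfy three properties: every vertex lies in some bag; for every edge, both endpoints lie together in some bag; and for every vertex, the bags containing it form a connected subtree. Here edge (9,8) lies in no bag, so the decomposition is invalid.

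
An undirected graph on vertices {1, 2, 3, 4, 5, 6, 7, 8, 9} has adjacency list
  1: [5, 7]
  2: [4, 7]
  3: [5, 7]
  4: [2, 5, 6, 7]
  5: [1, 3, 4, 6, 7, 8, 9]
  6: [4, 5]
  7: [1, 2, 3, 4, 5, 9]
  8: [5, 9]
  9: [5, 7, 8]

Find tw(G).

A width-2 tree decomposition is:
Bags: B1 = {5, 8, 9}  B2 = {5, 7, 9}  B3 = {3, 5, 7}  B4 = {4, 5, 7}  B5 = {4, 5, 6}  B6 = {2, 4, 7}  B7 = {1, 5, 7}
Tree: B1–B2, B2–B3, B2–B4, B4–B5, B4–B6, B4–B7
The largest bag has 3 vertices, giving width 2; this decomposition certifies tw(G) ≤ 2. On the other hand G contains the 3-clique {2, 4, 7}. A clique must lie in a single bag of any decomposition, so no decomposition can have width below 2. The upper and lower bounds meet at 2, so that is the treewidth.

2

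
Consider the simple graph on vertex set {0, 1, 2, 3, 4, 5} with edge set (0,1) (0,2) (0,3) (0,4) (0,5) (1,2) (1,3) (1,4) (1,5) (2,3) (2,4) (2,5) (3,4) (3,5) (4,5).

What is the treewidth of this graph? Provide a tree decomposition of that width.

Treewidth 5.
Bags: B1 = {0, 1, 2, 3, 4, 5}
Tree: (single bag)

With just one bag of size 6, the width is 6 − 1 = 5, so tw(G) ≤ 5. On the other hand G contains the 6-clique {0, 1, 2, 3, 4, 5}. A clique must lie in a single bag of any decomposition, so no decomposition can have width below 5. The upper and lower bounds meet at 5, so that is the treewidth.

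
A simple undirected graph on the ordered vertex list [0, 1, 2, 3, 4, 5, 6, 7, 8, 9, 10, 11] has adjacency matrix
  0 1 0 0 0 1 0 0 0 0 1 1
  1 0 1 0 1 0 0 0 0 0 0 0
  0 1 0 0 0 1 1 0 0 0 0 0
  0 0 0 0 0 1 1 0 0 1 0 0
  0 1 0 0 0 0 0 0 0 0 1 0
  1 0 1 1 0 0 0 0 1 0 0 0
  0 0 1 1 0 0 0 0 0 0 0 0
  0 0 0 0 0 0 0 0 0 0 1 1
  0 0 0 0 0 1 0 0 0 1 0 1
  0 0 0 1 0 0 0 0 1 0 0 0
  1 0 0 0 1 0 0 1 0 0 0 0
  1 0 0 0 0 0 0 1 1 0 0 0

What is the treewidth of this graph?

3

A width-3 tree decomposition is:
Bags: B1 = {3, 6, 8, 9}  B2 = {3, 5, 6, 8}  B3 = {2, 5, 6, 8}  B4 = {2, 5, 8, 11}  B5 = {0, 2, 5, 11}  B6 = {0, 1, 2, 11}  B7 = {0, 1, 7, 11}  B8 = {0, 1, 7, 10}  B9 = {1, 4, 7, 10}
Tree: B1–B2, B2–B3, B3–B4, B4–B5, B5–B6, B6–B7, B7–B8, B8–B9
The largest bag has 4 vertices, giving width 3; this decomposition certifies tw(G) ≤ 3. For the lower bound: the 4 vertex sets {3,6,9}, {8}, {5}, {0,1,2,11} are disjoint, each induces a connected subgraph, and every pair is joined by at least one edge of G. Contracting each set to a single vertex therefore yields K_{4} as a minor, and since treewidth is minor-monotone, tw(G) ≥ tw(K_{4}) = 3. Therefore the treewidth is 3.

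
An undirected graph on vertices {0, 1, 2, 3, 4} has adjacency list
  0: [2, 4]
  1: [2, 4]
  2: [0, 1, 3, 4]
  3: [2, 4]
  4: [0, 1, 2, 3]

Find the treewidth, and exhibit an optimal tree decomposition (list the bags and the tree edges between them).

The largest bag has 3 vertices, giving width 2; this decomposition certifies tw(G) ≤ 2. On the other hand G contains the 3-clique {0, 2, 4}. A clique must lie in a single bag of any decomposition, so no decomposition can have width below 2. The upper and lower bounds meet at 2, so that is the treewidth.

Treewidth 2.
Bags: B1 = {1, 2, 4}  B2 = {2, 3, 4}  B3 = {0, 2, 4}
Tree: B1–B2, B1–B3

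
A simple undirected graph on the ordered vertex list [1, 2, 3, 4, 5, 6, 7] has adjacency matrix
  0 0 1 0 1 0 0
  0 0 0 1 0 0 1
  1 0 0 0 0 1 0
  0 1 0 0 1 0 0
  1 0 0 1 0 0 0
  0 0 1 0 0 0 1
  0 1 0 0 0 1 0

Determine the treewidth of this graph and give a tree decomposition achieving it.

The largest bag has 3 vertices, giving width 2; this decomposition certifies tw(G) ≤ 2. For the lower bound, G contains the cycle 1–5–4–2–7–6–3–1, so G is not a forest; only forests have treewidth ≤ 1, hence tw(G) ≥ 2. Combining the bounds, tw(G) = 2.

Treewidth 2.
One optimal decomposition is:
Bags: B1 = {1, 4, 5}  B2 = {1, 2, 4}  B3 = {1, 2, 7}  B4 = {1, 6, 7}  B5 = {1, 3, 6}
Tree: B1–B2, B2–B3, B3–B4, B4–B5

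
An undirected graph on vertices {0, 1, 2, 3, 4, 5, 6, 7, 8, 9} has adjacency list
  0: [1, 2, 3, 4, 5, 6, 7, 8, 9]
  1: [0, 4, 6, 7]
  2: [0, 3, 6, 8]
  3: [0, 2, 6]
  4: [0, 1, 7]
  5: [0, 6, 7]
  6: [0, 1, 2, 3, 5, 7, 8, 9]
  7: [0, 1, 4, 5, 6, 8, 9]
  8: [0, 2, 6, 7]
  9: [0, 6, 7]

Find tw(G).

3

A width-3 tree decomposition is:
Bags: B1 = {0, 6, 7, 9}  B2 = {0, 5, 6, 7}  B3 = {0, 1, 6, 7}  B4 = {0, 6, 7, 8}  B5 = {0, 1, 4, 7}  B6 = {0, 2, 6, 8}  B7 = {0, 2, 3, 6}
Tree: B1–B2, B2–B3, B3–B4, B3–B5, B4–B6, B6–B7
The largest bag has 4 vertices, giving width 3; this decomposition certifies tw(G) ≤ 3. For the lower bound, the 4 vertices {0, 1, 4, 7} are pairwise adjacent, and any tree decomposition puts a clique entirely inside one bag — forcing width ≥ 3. Hence tw(G) = 3 exactly.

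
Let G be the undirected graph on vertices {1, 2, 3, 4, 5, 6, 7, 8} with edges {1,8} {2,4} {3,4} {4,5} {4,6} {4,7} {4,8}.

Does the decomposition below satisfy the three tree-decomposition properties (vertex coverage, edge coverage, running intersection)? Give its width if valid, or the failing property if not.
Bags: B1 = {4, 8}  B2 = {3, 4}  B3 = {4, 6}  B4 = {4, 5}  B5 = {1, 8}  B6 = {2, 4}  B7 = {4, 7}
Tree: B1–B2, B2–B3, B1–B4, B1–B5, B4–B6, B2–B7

Yes; width 1.

Vertex coverage: the bags together contain {1, 2, 3, 4, 5, 6, 7, 8}, the full vertex set. Edge coverage: each edge of G has both endpoints in at least one bag. Running intersection: for every vertex, the bags containing it form a connected subtree. All three properties hold, so this is a valid tree decomposition of width max|bag| − 1 = 1, and hence tw(G) ≤ 1.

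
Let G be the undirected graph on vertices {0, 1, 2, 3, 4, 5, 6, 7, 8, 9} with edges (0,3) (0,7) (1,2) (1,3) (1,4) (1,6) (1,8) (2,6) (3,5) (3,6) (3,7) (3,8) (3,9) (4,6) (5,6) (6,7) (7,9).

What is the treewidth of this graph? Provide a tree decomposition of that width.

The largest bag has 3 vertices, giving width 2; this decomposition certifies tw(G) ≤ 2. On the other hand G contains the 3-clique {1, 2, 6}. A clique must lie in a single bag of any decomposition, so no decomposition can have width below 2. Hence tw(G) = 2 exactly.

Treewidth 2.
Bags: B1 = {3, 7, 9}  B2 = {3, 6, 7}  B3 = {1, 3, 6}  B4 = {3, 5, 6}  B5 = {0, 3, 7}  B6 = {1, 2, 6}  B7 = {1, 3, 8}  B8 = {1, 4, 6}
Tree: B1–B2, B2–B3, B2–B4, B1–B5, B3–B6, B3–B7, B6–B8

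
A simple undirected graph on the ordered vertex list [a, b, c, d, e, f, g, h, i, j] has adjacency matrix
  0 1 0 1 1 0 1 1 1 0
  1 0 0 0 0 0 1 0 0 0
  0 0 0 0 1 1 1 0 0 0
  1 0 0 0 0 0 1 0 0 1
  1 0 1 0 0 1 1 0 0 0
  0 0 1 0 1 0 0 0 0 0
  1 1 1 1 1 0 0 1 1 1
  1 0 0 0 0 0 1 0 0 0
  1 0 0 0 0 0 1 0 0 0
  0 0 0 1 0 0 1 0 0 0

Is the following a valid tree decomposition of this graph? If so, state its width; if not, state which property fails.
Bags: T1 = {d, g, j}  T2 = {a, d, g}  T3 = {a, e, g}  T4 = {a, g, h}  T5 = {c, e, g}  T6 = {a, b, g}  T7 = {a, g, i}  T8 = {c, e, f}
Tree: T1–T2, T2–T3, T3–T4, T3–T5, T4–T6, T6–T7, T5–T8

Vertex coverage: the bags together contain {a, b, c, d, e, f, g, h, i, j}, the full vertex set. Edge coverage: each edge of G has both endpoints in at least one bag. Running intersection: for every vertex, the bags containing it form a connected subtree. All three properties hold, so this is a valid tree decomposition of width max|bag| − 1 = 2, and hence tw(G) ≤ 2.

Yes; width 2.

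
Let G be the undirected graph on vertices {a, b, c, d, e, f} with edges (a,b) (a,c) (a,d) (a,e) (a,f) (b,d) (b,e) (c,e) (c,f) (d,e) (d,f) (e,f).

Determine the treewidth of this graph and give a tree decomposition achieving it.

Treewidth 3.
One optimal decomposition is:
Bags: B1 = {a, b, d, e}  B2 = {a, d, e, f}  B3 = {a, c, e, f}
Tree: B1–B2, B2–B3

Every bag has size at most 4, so the width is 4 − 1 = 3 and tw(G) ≤ 3. On the other hand G contains the 4-clique {a, d, e, f}. A clique must lie in a single bag of any decomposition, so no decomposition can have width below 3. The upper and lower bounds meet at 3, so that is the treewidth.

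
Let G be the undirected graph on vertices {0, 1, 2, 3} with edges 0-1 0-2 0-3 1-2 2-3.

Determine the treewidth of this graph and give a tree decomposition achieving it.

Treewidth 2.
One such decomposition:
Bags: B1 = {0, 2, 3}  B2 = {0, 1, 2}
Tree: B1–B2

Each bag holds 3 vertices, so the decomposition has width 2, which upper-bounds the treewidth. Conversely, {0, 1, 2} is a clique of size 3, and the vertices of any clique must share a bag in every tree decomposition; so some bag has ≥ 3 vertices and tw(G) ≥ 2. Hence tw(G) = 2 exactly.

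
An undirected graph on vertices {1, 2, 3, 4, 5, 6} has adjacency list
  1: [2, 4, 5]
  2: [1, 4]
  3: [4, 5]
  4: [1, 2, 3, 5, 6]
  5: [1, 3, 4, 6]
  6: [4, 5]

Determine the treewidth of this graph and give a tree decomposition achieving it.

Treewidth 2.
One such decomposition:
Bags: B1 = {1, 4, 5}  B2 = {3, 4, 5}  B3 = {1, 2, 4}  B4 = {4, 5, 6}
Tree: B1–B2, B1–B3, B2–B4

The largest bag has 3 vertices, giving width 2; this decomposition certifies tw(G) ≤ 2. For the lower bound, the 3 vertices {1, 2, 4} are pairwise adjacent, and any tree decomposition puts a clique entirely inside one bag — forcing width ≥ 2. The upper and lower bounds meet at 2, so that is the treewidth.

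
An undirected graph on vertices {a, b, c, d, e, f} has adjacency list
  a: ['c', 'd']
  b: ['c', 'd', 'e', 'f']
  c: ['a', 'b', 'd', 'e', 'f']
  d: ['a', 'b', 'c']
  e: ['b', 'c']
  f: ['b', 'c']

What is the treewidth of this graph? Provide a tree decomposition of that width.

Every bag has size at most 3, so the width is 3 − 1 = 2 and tw(G) ≤ 2. On the other hand G contains the 3-clique {a, c, d}. A clique must lie in a single bag of any decomposition, so no decomposition can have width below 2. The upper and lower bounds meet at 2, so that is the treewidth.

Treewidth 2.
Bags: B1 = {b, c, f}  B2 = {b, c, d}  B3 = {b, c, e}  B4 = {a, c, d}
Tree: B1–B2, B1–B3, B2–B4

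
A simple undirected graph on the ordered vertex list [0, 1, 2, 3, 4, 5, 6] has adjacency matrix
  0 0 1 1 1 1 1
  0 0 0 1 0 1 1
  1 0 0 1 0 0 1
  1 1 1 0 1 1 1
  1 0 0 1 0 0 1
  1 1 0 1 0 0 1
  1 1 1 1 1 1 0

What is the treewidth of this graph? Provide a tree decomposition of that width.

Treewidth 3.
One optimal decomposition is:
Bags: B1 = {0, 3, 5, 6}  B2 = {1, 3, 5, 6}  B3 = {0, 3, 4, 6}  B4 = {0, 2, 3, 6}
Tree: B1–B2, B1–B3, B3–B4

The largest bag has 4 vertices, giving width 3; this decomposition certifies tw(G) ≤ 3. For the lower bound, the 4 vertices {0, 2, 3, 6} are pairwise adjacent, and any tree decomposition puts a clique entirely inside one bag — forcing width ≥ 3. Therefore the treewidth is 3.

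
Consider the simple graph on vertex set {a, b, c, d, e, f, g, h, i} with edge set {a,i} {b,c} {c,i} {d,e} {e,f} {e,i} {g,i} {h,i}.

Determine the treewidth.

A width-1 tree decomposition is:
Bags: B1 = {h, i}  B2 = {e, i}  B3 = {d, e}  B4 = {e, f}  B5 = {c, i}  B6 = {g, i}  B7 = {a, i}  B8 = {b, c}
Tree: B1–B2, B2–B3, B3–B4, B2–B5, B5–B6, B1–B7, B5–B8
The largest bag has 2 vertices, giving width 1; this decomposition certifies tw(G) ≤ 1. Any graph with an edge has treewidth ≥ 1, and G has the edge i–h. Hence tw(G) = 1 exactly.

1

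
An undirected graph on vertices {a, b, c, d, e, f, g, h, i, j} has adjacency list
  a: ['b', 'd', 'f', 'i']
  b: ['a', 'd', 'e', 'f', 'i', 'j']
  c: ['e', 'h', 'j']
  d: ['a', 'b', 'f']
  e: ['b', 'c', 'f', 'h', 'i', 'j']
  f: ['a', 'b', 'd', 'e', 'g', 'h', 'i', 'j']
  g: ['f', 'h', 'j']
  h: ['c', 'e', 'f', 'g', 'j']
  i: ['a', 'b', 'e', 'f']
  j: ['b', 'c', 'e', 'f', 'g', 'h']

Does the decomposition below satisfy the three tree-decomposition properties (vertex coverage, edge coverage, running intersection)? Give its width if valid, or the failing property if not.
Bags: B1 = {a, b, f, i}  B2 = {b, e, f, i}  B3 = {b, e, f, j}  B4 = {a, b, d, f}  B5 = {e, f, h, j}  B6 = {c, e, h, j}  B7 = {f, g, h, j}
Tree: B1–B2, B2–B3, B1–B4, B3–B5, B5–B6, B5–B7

Vertex coverage: the bags together contain {a, b, c, d, e, f, g, h, i, j}, the full vertex set. Edge coverage: each edge of G has both endpoints in at least one bag. Running intersection: for every vertex, the bags containing it form a connected subtree. All three properties hold, so this is a valid tree decomposition of width max|bag| − 1 = 3, and hence tw(G) ≤ 3.

Yes; width 3.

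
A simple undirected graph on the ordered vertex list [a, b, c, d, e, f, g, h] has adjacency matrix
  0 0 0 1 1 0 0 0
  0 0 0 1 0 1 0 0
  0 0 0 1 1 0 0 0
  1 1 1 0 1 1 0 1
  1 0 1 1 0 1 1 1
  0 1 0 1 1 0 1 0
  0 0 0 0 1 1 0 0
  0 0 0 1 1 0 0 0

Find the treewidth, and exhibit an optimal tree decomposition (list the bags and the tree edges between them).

Treewidth 2.
Bags: B1 = {a, d, e}  B2 = {d, e, f}  B3 = {e, f, g}  B4 = {b, d, f}  B5 = {d, e, h}  B6 = {c, d, e}
Tree: B1–B2, B2–B3, B2–B4, B2–B5, B1–B6

The largest bag has 3 vertices, giving width 2; this decomposition certifies tw(G) ≤ 2. On the other hand G contains the 3-clique {d, e, h}. A clique must lie in a single bag of any decomposition, so no decomposition can have width below 2. Combining the bounds, tw(G) = 2.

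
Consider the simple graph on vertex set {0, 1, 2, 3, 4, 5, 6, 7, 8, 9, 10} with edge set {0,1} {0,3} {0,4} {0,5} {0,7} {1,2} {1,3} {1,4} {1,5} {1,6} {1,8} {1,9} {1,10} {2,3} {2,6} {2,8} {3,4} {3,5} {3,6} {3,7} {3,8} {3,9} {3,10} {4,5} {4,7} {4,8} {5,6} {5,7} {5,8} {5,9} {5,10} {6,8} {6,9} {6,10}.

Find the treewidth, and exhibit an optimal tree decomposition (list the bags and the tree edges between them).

Treewidth 4.
One such decomposition:
Bags: B1 = {1, 3, 5, 6, 8}  B2 = {1, 3, 4, 5, 8}  B3 = {0, 1, 3, 4, 5}  B4 = {1, 3, 5, 6, 9}  B5 = {1, 3, 5, 6, 10}  B6 = {1, 2, 3, 6, 8}  B7 = {0, 3, 4, 5, 7}
Tree: B1–B2, B2–B3, B1–B4, B4–B5, B1–B6, B3–B7

Each bag holds 5 vertices, so the decomposition has width 4, which upper-bounds the treewidth. On the other hand G contains the 5-clique {1, 2, 3, 6, 8}. A clique must lie in a single bag of any decomposition, so no decomposition can have width below 4. Therefore the treewidth is 4.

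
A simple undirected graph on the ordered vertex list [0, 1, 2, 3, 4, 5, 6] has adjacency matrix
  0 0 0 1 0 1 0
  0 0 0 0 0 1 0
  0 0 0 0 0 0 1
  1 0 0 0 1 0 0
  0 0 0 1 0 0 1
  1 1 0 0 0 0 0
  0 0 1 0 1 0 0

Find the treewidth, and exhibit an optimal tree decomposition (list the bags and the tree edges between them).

Treewidth 1.
One such decomposition:
Bags: B1 = {2, 6}  B2 = {4, 6}  B3 = {3, 4}  B4 = {0, 3}  B5 = {0, 5}  B6 = {1, 5}
Tree: B1–B2, B2–B3, B3–B4, B4–B5, B5–B6

Each bag holds 2 vertices, so the decomposition has width 1, which upper-bounds the treewidth. G has an edge, so its treewidth is at least 1. The upper and lower bounds meet at 1, so that is the treewidth.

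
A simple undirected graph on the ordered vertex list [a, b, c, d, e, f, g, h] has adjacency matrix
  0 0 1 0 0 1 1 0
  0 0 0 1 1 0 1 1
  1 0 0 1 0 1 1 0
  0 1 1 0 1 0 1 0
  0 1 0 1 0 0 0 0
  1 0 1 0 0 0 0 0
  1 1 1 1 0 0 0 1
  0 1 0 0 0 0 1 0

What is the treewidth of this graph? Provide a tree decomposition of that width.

Treewidth 2.
Bags: B1 = {b, d, g}  B2 = {c, d, g}  B3 = {b, d, e}  B4 = {a, c, g}  B5 = {b, g, h}  B6 = {a, c, f}
Tree: B1–B2, B1–B3, B2–B4, B1–B5, B4–B6

Every bag has size at most 3, so the width is 3 − 1 = 2 and tw(G) ≤ 2. For the lower bound, the 3 vertices {c, d, g} are pairwise adjacent, and any tree decomposition puts a clique entirely inside one bag — forcing width ≥ 2. The upper and lower bounds meet at 2, so that is the treewidth.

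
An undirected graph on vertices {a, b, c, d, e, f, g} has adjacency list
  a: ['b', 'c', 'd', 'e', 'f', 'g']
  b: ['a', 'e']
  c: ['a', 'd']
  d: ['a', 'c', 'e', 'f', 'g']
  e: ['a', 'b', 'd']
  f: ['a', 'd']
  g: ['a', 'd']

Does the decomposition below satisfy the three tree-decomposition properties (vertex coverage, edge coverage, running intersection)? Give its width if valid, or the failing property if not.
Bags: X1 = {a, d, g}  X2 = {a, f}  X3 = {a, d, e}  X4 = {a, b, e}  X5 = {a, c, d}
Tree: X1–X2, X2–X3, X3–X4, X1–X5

No — edge (d,f) lies in no bag.

A tree decomposition must satisfy three properties: every vertex lies in some bag; for every edge, both endpoints lie together in some bag; and for every vertex, the bags containing it form a connected subtree. Here edge (d,f) lies in no bag, so the decomposition is invalid.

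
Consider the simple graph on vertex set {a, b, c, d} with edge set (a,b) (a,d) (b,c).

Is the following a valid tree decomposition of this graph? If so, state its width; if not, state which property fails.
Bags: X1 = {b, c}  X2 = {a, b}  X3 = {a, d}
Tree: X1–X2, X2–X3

Checking the three conditions: (i) the bags cover all of {a, b, c, d}; (ii) for each edge, some bag contains both endpoints; (iii) the bags containing any fixed vertex form a subtree. All hold, so the decomposition is valid with width 2 − 1 = 1.

Yes; width 1.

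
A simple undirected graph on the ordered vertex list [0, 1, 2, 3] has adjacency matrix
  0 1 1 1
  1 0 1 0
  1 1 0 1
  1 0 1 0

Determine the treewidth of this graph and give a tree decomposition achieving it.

Every bag has size at most 3, so the width is 3 − 1 = 2 and tw(G) ≤ 2. On the other hand G contains the 3-clique {0, 1, 2}. A clique must lie in a single bag of any decomposition, so no decomposition can have width below 2. Hence tw(G) = 2 exactly.

Treewidth 2.
One such decomposition:
Bags: B1 = {0, 1, 2}  B2 = {0, 2, 3}
Tree: B1–B2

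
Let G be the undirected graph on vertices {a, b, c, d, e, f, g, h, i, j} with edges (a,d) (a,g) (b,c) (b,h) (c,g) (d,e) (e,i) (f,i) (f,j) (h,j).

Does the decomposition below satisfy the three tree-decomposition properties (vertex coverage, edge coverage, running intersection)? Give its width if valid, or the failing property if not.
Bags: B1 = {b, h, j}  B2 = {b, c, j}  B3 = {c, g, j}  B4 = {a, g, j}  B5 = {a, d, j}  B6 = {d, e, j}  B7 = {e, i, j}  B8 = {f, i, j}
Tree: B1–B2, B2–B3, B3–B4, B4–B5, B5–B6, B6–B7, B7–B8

Yes; width 2.

Every vertex of G appears in some bag (union = {a, b, c, d, e, f, g, h, i, j}); every edge is covered by a bag; and for each vertex v the set of bags containing v is connected in the bag tree. The decomposition is therefore valid. The largest bag has 3 vertices, so the width is 2.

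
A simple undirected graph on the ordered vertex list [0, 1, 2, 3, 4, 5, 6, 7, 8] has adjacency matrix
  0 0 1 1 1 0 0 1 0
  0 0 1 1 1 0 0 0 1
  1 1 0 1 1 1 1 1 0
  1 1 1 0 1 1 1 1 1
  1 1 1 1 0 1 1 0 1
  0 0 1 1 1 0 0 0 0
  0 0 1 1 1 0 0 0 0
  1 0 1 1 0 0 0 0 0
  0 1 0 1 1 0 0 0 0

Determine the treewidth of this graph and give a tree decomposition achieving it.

The largest bag has 4 vertices, giving width 3; this decomposition certifies tw(G) ≤ 3. Conversely, {1, 3, 4, 8} is a clique of size 4, and the vertices of any clique must share a bag in every tree decomposition; so some bag has ≥ 4 vertices and tw(G) ≥ 3. The upper and lower bounds meet at 3, so that is the treewidth.

Treewidth 3.
One optimal decomposition is:
Bags: B1 = {1, 2, 3, 4}  B2 = {0, 2, 3, 4}  B3 = {1, 3, 4, 8}  B4 = {2, 3, 4, 6}  B5 = {0, 2, 3, 7}  B6 = {2, 3, 4, 5}
Tree: B1–B2, B1–B3, B1–B4, B2–B5, B1–B6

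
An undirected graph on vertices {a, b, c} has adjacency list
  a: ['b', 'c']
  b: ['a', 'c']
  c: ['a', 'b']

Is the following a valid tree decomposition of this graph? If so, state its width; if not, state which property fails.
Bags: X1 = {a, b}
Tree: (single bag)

No — vertex c appears in no bag.

A tree decomposition must satisfy three properties: every vertex lies in some bag; for every edge, both endpoints lie together in some bag; and for every vertex, the bags containing it form a connected subtree. Here vertex c appears in no bag, so the decomposition is invalid.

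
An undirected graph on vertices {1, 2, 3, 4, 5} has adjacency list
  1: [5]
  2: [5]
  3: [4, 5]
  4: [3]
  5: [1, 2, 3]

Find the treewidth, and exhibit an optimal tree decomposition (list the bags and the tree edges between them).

Treewidth 1.
One such decomposition:
Bags: B1 = {1, 5}  B2 = {3, 5}  B3 = {2, 5}  B4 = {3, 4}
Tree: B1–B2, B2–B3, B2–B4

Every bag has size at most 2, so the width is 2 − 1 = 1 and tw(G) ≤ 1. G has an edge, so its treewidth is at least 1. Hence tw(G) = 1 exactly.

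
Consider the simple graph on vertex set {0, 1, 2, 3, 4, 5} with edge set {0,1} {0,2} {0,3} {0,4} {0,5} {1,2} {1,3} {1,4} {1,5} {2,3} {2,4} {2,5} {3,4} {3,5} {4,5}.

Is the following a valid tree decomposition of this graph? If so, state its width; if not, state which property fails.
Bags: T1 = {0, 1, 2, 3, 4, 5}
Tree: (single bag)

Vertex coverage: the bags together contain {0, 1, 2, 3, 4, 5}, the full vertex set. Edge coverage: each edge of G has both endpoints in at least one bag. Running intersection: for every vertex, the bags containing it form a connected subtree. All three properties hold, so this is a valid tree decomposition of width max|bag| − 1 = 5, and hence tw(G) ≤ 5.

Yes; width 5.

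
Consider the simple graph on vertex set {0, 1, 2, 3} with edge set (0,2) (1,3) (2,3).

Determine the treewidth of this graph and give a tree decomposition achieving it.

Treewidth 1.
One optimal decomposition is:
Bags: B1 = {1, 3}  B2 = {2, 3}  B3 = {0, 2}
Tree: B1–B2, B2–B3

The largest bag has 2 vertices, giving width 1; this decomposition certifies tw(G) ≤ 1. Any graph with an edge has treewidth ≥ 1, and G has the edge 1–3. Combining the bounds, tw(G) = 1.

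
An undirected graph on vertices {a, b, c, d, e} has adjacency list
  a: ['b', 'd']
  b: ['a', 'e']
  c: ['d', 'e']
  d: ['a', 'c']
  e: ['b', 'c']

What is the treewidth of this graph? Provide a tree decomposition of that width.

Every bag has size at most 3, so the width is 3 − 1 = 2 and tw(G) ≤ 2. The edges a–b–e–c–d–a form a cycle, so G is not a tree and its treewidth is at least 2. Therefore the treewidth is 2.

Treewidth 2.
One optimal decomposition is:
Bags: B1 = {a, b, e}  B2 = {a, c, e}  B3 = {a, c, d}
Tree: B1–B2, B2–B3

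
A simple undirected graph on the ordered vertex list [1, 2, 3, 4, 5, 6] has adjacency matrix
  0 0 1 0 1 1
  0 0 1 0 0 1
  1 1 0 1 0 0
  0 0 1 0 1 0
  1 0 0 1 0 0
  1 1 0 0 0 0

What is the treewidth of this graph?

A width-2 tree decomposition is:
Bags: B1 = {3, 4, 5}  B2 = {1, 3, 5}  B3 = {1, 2, 3}  B4 = {1, 2, 6}
Tree: B1–B2, B2–B3, B3–B4
Every bag has size at most 3, so the width is 3 − 1 = 2 and tw(G) ≤ 2. Since 4–5–1–3–4 is a cycle in G, G is not acyclic. Forests are exactly the graphs of treewidth ≤ 1, so tw(G) ≥ 2. Hence tw(G) = 2 exactly.

2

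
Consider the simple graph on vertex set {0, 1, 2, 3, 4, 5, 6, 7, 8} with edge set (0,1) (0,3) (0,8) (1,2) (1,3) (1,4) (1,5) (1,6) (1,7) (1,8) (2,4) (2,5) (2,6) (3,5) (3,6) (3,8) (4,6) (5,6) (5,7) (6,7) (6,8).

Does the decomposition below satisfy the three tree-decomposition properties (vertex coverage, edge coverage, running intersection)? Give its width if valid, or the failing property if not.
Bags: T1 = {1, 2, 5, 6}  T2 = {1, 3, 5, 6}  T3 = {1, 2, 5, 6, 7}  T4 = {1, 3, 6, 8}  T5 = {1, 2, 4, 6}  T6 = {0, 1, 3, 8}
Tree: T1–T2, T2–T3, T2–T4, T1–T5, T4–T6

No — bags containing vertex 2 are not connected in the tree.

A tree decomposition must satisfy three properties: every vertex lies in some bag; for every edge, both endpoints lie together in some bag; and for every vertex, the bags containing it form a connected subtree. Here bags containing vertex 2 are not connected in the tree, so the decomposition is invalid.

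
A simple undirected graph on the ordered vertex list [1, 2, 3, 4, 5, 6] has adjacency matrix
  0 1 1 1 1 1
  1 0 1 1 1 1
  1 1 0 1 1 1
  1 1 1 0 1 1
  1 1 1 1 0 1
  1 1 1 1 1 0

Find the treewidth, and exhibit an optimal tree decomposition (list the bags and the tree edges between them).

Treewidth 5.
Bags: B1 = {1, 2, 3, 4, 5, 6}
Tree: (single bag)

With just one bag of size 6, the width is 6 − 1 = 5, so tw(G) ≤ 5. On the other hand G contains the 6-clique {1, 2, 3, 4, 5, 6}. A clique must lie in a single bag of any decomposition, so no decomposition can have width below 5. The upper and lower bounds meet at 5, so that is the treewidth.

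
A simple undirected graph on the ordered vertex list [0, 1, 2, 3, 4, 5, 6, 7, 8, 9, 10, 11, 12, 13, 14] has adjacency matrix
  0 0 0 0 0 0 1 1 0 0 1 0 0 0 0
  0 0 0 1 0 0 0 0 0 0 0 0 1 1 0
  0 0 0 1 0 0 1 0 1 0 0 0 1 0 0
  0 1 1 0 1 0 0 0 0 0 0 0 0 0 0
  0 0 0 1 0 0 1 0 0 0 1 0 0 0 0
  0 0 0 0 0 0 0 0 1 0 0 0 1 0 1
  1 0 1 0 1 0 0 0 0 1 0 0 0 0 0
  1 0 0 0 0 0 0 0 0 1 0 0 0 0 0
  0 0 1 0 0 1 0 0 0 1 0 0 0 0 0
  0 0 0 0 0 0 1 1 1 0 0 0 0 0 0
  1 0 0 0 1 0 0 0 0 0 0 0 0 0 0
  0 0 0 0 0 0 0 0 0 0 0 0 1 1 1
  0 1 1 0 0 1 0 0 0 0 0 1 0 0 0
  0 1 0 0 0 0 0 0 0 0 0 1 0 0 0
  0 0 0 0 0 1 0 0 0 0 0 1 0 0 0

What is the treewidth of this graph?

A width-3 tree decomposition is:
Bags: B1 = {1, 11, 13, 14}  B2 = {1, 11, 12, 14}  B3 = {1, 5, 12, 14}  B4 = {1, 3, 5, 12}  B5 = {2, 3, 5, 12}  B6 = {2, 3, 5, 8}  B7 = {2, 3, 4, 8}  B8 = {2, 4, 6, 8}  B9 = {4, 6, 8, 9}  B10 = {4, 6, 9, 10}  B11 = {0, 6, 9, 10}  B12 = {0, 7, 9, 10}
Tree: B1–B2, B2–B3, B3–B4, B4–B5, B5–B6, B6–B7, B7–B8, B8–B9, B9–B10, B10–B11, B11–B12
Each bag holds 4 vertices, so the decomposition has width 3, which upper-bounds the treewidth. For the lower bound: the 4 vertex sets {11,13,14}, {1}, {12}, {2,3,5,8} are disjoint, each induces a connected subgraph, and every pair is joined by at least one edge of G. Contracting each set to a single vertex therefore yields K_{4} as a minor, and since treewidth is minor-monotone, tw(G) ≥ tw(K_{4}) = 3. Combining the bounds, tw(G) = 3.

3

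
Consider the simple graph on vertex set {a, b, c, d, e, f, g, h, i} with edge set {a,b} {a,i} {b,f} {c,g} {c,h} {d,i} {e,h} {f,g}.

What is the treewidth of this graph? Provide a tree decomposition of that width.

Treewidth 1.
One such decomposition:
Bags: B1 = {e, h}  B2 = {c, h}  B3 = {c, g}  B4 = {f, g}  B5 = {b, f}  B6 = {a, b}  B7 = {a, i}  B8 = {d, i}
Tree: B1–B2, B2–B3, B3–B4, B4–B5, B5–B6, B6–B7, B7–B8

Each bag holds 2 vertices, so the decomposition has width 1, which upper-bounds the treewidth. Since G has at least one edge (e.g. e–h), it is not an edgeless graph, so tw(G) ≥ 1. The upper and lower bounds meet at 1, so that is the treewidth.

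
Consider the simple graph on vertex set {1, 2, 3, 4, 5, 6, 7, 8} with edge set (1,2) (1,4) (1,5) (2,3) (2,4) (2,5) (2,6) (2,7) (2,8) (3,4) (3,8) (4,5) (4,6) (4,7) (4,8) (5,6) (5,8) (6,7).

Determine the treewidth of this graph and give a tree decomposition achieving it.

The largest bag has 4 vertices, giving width 3; this decomposition certifies tw(G) ≤ 3. On the other hand G contains the 4-clique {2, 3, 4, 8}. A clique must lie in a single bag of any decomposition, so no decomposition can have width below 3. Hence tw(G) = 3 exactly.

Treewidth 3.
Bags: B1 = {2, 4, 5, 6}  B2 = {1, 2, 4, 5}  B3 = {2, 4, 5, 8}  B4 = {2, 3, 4, 8}  B5 = {2, 4, 6, 7}
Tree: B1–B2, B1–B3, B3–B4, B1–B5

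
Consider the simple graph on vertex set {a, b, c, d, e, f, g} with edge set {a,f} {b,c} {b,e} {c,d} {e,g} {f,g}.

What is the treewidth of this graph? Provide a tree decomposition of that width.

The largest bag has 2 vertices, giving width 1; this decomposition certifies tw(G) ≤ 1. G has an edge, so its treewidth is at least 1. The upper and lower bounds meet at 1, so that is the treewidth.

Treewidth 1.
Bags: B1 = {a, f}  B2 = {f, g}  B3 = {e, g}  B4 = {b, e}  B5 = {b, c}  B6 = {c, d}
Tree: B1–B2, B2–B3, B3–B4, B4–B5, B5–B6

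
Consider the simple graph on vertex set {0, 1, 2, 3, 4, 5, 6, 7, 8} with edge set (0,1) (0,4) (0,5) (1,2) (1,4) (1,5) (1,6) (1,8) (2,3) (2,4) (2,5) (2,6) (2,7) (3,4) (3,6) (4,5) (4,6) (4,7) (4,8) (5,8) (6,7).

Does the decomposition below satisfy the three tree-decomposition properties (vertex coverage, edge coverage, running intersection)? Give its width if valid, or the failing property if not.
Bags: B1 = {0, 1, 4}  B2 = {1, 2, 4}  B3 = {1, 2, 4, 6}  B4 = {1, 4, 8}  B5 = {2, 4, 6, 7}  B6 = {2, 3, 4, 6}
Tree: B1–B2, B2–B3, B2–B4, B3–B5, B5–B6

No — vertex 5 appears in no bag.

A tree decomposition must satisfy three properties: every vertex lies in some bag; for every edge, both endpoints lie together in some bag; and for every vertex, the bags containing it form a connected subtree. Here vertex 5 appears in no bag, so the decomposition is invalid.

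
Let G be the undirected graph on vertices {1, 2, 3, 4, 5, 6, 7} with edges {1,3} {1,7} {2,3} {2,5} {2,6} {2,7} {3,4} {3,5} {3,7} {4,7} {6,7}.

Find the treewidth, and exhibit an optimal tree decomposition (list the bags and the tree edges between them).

Treewidth 2.
One optimal decomposition is:
Bags: B1 = {2, 3, 7}  B2 = {3, 4, 7}  B3 = {2, 3, 5}  B4 = {1, 3, 7}  B5 = {2, 6, 7}
Tree: B1–B2, B1–B3, B1–B4, B1–B5

Every bag has size at most 3, so the width is 3 − 1 = 2 and tw(G) ≤ 2. Conversely, {2, 3, 5} is a clique of size 3, and the vertices of any clique must share a bag in every tree decomposition; so some bag has ≥ 3 vertices and tw(G) ≥ 2. Therefore the treewidth is 2.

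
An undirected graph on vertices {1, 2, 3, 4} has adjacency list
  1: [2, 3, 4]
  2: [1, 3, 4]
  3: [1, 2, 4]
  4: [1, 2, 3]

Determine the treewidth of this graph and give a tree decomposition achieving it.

A single bag containing all 4 vertices is trivially a valid decomposition of width 3. For the lower bound, the 4 vertices {1, 2, 3, 4} are pairwise adjacent, and any tree decomposition puts a clique entirely inside one bag — forcing width ≥ 3. The upper and lower bounds meet at 3, so that is the treewidth.

Treewidth 3.
One optimal decomposition is:
Bags: B1 = {1, 2, 3, 4}
Tree: (single bag)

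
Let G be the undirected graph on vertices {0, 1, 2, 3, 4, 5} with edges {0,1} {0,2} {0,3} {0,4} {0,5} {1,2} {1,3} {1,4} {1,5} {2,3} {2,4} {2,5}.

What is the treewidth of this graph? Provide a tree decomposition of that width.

Treewidth 3.
One optimal decomposition is:
Bags: B1 = {0, 1, 2, 3}  B2 = {0, 1, 2, 4}  B3 = {0, 1, 2, 5}
Tree: B1–B2, B2–B3

The largest bag has 4 vertices, giving width 3; this decomposition certifies tw(G) ≤ 3. Conversely, {0, 1, 2, 3} is a clique of size 4, and the vertices of any clique must share a bag in every tree decomposition; so some bag has ≥ 4 vertices and tw(G) ≥ 3. The upper and lower bounds meet at 3, so that is the treewidth.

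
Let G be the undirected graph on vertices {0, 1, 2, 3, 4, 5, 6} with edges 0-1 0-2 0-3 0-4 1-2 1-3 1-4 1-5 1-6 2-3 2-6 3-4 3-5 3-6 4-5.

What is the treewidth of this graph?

A width-3 tree decomposition is:
Bags: B1 = {1, 3, 4, 5}  B2 = {0, 1, 3, 4}  B3 = {0, 1, 2, 3}  B4 = {1, 2, 3, 6}
Tree: B1–B2, B2–B3, B3–B4
Every bag has size at most 4, so the width is 4 − 1 = 3 and tw(G) ≤ 3. Conversely, {0, 1, 2, 3} is a clique of size 4, and the vertices of any clique must share a bag in every tree decomposition; so some bag has ≥ 4 vertices and tw(G) ≥ 3. Combining the bounds, tw(G) = 3.

3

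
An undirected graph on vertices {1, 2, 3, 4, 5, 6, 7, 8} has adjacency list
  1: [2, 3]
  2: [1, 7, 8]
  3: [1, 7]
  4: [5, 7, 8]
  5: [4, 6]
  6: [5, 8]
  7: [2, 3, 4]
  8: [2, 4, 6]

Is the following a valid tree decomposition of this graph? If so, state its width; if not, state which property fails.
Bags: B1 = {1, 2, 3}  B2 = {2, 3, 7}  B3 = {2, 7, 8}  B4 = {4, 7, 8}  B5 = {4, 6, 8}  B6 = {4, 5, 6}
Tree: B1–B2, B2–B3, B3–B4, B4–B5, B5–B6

Every vertex of G appears in some bag (union = {1, 2, 3, 4, 5, 6, 7, 8}); every edge is covered by a bag; and for each vertex v the set of bags containing v is connected in the bag tree. The decomposition is therefore valid. The largest bag has 3 vertices, so the width is 2.

Yes; width 2.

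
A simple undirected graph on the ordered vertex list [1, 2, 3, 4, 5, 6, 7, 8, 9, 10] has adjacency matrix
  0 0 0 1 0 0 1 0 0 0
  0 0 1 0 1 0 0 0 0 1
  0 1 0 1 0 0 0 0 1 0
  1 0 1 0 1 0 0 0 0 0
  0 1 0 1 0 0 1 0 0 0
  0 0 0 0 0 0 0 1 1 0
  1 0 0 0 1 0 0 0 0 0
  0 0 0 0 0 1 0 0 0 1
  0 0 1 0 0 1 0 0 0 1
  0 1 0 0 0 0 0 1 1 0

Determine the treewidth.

A width-2 tree decomposition is:
Bags: B1 = {1, 5, 7}  B2 = {1, 4, 5}  B3 = {2, 4, 5}  B4 = {2, 3, 4}  B5 = {2, 3, 10}  B6 = {3, 9, 10}  B7 = {8, 9, 10}  B8 = {6, 8, 9}
Tree: B1–B2, B2–B3, B3–B4, B4–B5, B5–B6, B6–B7, B7–B8
Each bag holds 3 vertices, so the decomposition has width 2, which upper-bounds the treewidth. Since 7–1–4–5–7 is a cycle in G, G is not acyclic. Forests are exactly the graphs of treewidth ≤ 1, so tw(G) ≥ 2. Combining the bounds, tw(G) = 2.

2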